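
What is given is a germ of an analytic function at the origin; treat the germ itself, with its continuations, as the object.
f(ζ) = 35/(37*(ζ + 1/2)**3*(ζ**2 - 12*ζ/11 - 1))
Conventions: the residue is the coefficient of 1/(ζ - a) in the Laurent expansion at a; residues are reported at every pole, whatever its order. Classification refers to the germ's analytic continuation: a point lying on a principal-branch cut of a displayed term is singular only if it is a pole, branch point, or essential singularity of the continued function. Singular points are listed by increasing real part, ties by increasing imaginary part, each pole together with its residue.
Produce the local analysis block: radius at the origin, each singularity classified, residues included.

Denominator factor (ζ**2 - 12*ζ/11 - 1): discriminant 628/121, real irrational roots 6/11 + (1/11)*sqrt(157) and 6/11 - (1/11)*sqrt(157); poles of order 1, moduli 6/11 + (1/11)*sqrt(157) and -6/11 + (1/11)*sqrt(157).
Denominator factor (ζ + 1/2)^3: pole of order 3 at -1/2, modulus 1/2.
The radius of convergence is the smallest modulus among the singular points: 1/2.
The factor ζ**2 - 12*ζ/11 - 1 splits as (ζ - a)(ζ - a') with a = 6/11 - (1/11)*sqrt(157), a' = 6/11 + (1/11)*sqrt(157). At the order-1 pole a set g(ζ) = (ζ - a)*f(ζ) = [35/(37*(ζ + 1/2)**3)] / (ζ - a').
Simple pole: residue = g(a) at a = 6/11 - (1/11)*sqrt(157), which is 6822200/26973 + (85468460/4234761)*sqrt(157).
At the order-3 pole -1/2 set g(ζ) = (ζ - (-1/2))^3*f(ζ) = 35/(37*(ζ**2 - 12*ζ/11 - 1)).
Order-3 pole: residue = g''(a)/2; g''(-1/2) = -27288800/26973, so the residue is -13644400/26973.
The factor ζ**2 - 12*ζ/11 - 1 splits as (ζ - a)(ζ - a') with a = 6/11 + (1/11)*sqrt(157), a' = 6/11 - (1/11)*sqrt(157). At the order-1 pole a set g(ζ) = (ζ - a)*f(ζ) = [35/(37*(ζ + 1/2)**3)] / (ζ - a').
Simple pole: residue = g(a) at a = 6/11 + (1/11)*sqrt(157), which is 6822200/26973 - (85468460/4234761)*sqrt(157).
List the singular points by increasing real part (a conjugate pair: the negative imaginary part first).

Radius of convergence at 0: 1/2.
At 6/11 - (1/11)*sqrt(157): a pole of order 1; residue 6822200/26973 + (85468460/4234761)*sqrt(157).
At -1/2: a pole of order 3; residue -13644400/26973.
At 6/11 + (1/11)*sqrt(157): a pole of order 1; residue 6822200/26973 - (85468460/4234761)*sqrt(157).


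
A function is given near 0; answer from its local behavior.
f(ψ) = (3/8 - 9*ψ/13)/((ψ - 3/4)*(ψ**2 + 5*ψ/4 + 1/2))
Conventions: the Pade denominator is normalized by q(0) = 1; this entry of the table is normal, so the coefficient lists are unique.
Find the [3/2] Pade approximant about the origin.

The Pade approximant has numerator coefficients [-1, 93170/63297, -67760/63297, 135520/63297]; denominator coefficients [1, 15005/9738, 12629/14607].

Taylor coefficients needed (expand at 0): a_0 = -1, a_1 = 235/78, a_2 = -2269/468, a_3 = 19675/2808, a_4 = -111277/16848, a_5 = 416395/101088.
Write the denominator as Q(ψ) = 1 + q1*ψ + q2*ψ^2. Requiring Q*f - P = O(ψ^6) with deg P <= 3 kills the coefficients of ψ^4..ψ^5 in Q*f:
  ψ^4: a_4 + q1*a_3 + q2*a_2 = 0, i.e. -111277/16848 + (19675/2808)*q1 + (-2269/468)*q2 = 0.
  ψ^5: a_5 + q1*a_4 + q2*a_3 = 0, i.e. 416395/101088 + (-111277/16848)*q1 + (19675/2808)*q2 = 0.
Solving this linear system: q1 = 15005/9738, q2 = 12629/14607.
The numerator is Q*f truncated at degree 3: P0 = a_0 = -1; P1 = a_1 + q1*a_0 = 93170/63297; P2 = a_2 + q1*a_1 + q2*a_0 = -67760/63297; P3 = a_3 + q1*a_2 + q2*a_1 = 135520/63297.


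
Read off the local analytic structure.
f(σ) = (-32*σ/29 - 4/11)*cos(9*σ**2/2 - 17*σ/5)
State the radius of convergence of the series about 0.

The radius of convergence is infinite.

The factor cos(9*σ**2/2 - 17*σ/5) is entire and contributes no finite singular point.
The polynomial part has no poles.
No finite singular points: the Taylor series at 0 converges everywhere.


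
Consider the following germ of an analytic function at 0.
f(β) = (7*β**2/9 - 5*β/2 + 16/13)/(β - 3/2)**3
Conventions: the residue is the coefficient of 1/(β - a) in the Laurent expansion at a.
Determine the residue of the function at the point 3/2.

The residue is 7/9.

At the order-3 pole 3/2 set g(β) = (β - (3/2))^3*f(β) = 7*β**2/9 - 5*β/2 + 16/13.
Order-3 pole: residue = g''(a)/2; g''(3/2) = 14/9, so the residue is 7/9.


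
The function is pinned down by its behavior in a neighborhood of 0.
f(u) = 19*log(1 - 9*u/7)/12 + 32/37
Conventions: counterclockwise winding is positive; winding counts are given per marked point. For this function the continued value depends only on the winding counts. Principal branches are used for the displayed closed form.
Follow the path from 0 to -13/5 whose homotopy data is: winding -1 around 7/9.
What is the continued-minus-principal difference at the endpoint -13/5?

Continued minus principal equals -(19/6)*pi*i.

The rational part is single-valued and drops out of the difference; each branch term changes only by its own monodromy.
(19/12)*log(1 - u/(7/9)): each positive loop around 7/9 adds 2*pi*i to the log, so winding -1 contributes (19/12)*(-1)*2*pi*i = -(19/6)*pi*i.
Summing the contributions at u = -13/5 gives -(19/6)*pi*i.


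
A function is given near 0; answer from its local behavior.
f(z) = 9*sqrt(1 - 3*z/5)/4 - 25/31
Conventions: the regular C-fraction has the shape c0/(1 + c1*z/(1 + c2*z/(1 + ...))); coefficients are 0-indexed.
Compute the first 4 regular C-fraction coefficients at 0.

The regular C-fraction coefficients are [179/124, 837/1790, -2211/3580, -537/14740].

Taylor coefficients (expand at 0): a_0 = 179/124, a_1 = -27/40, a_2 = -81/800, a_3 = -243/8000.
c0 = a_0 = 179/124. Peel one level at a time: if S = 1 + c*z/S' with S'(0) = 1, then c is the z-coefficient of S and S' = c*z/(S - 1).
S_1 = c0/f = 1 + (837/1790)*z + (1850607/6408200)*z^2 + ...; c1 = 837/1790.
S_2 = c1*z/(S_1 - 1) = 1 + (-2211/3580)*z + (-9/400)*z^2 + ...; c2 = -2211/3580.
S_3 = c2*z/(S_2 - 1) = 1 + (-537/14740)*z + ...; c3 = -537/14740.


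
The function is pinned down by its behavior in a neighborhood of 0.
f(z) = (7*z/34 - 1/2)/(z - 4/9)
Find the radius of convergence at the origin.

Denominator factor (z - 4/9): pole of order 1 at 4/9, modulus 4/9.
The radius of convergence is the smallest modulus among the singular points: 4/9.

The radius of convergence is 4/9.


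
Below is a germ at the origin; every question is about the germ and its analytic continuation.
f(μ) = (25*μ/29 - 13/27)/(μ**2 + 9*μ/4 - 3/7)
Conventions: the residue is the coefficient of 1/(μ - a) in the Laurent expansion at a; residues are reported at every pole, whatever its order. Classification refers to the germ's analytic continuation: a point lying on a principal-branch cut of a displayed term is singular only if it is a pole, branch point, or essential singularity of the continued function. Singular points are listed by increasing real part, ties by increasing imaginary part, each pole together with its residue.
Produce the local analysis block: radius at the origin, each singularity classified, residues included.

Denominator factor (μ**2 + 9*μ/4 - 3/7): discriminant 759/112, real irrational roots -9/8 + (1/56)*sqrt(5313) and -9/8 - (1/56)*sqrt(5313); poles of order 1, moduli -9/8 + (1/56)*sqrt(5313) and 9/8 + (1/56)*sqrt(5313).
The radius of convergence is the smallest modulus among the singular points: -9/8 + (1/56)*sqrt(5313).
The factor μ**2 + 9*μ/4 - 3/7 splits as (μ - a)(μ - a') with a = -9/8 - (1/56)*sqrt(5313), a' = -9/8 + (1/56)*sqrt(5313). At the order-1 pole a set g(μ) = (μ - a)*f(μ) = [25*μ/29 - 13/27] / (μ - a').
Simple pole: residue = g(a) at a = -9/8 - (1/56)*sqrt(5313), which is 25/58 + (9091/1188594)*sqrt(5313).
The factor μ**2 + 9*μ/4 - 3/7 splits as (μ - a)(μ - a') with a = -9/8 + (1/56)*sqrt(5313), a' = -9/8 - (1/56)*sqrt(5313). At the order-1 pole a set g(μ) = (μ - a)*f(μ) = [25*μ/29 - 13/27] / (μ - a').
Simple pole: residue = g(a) at a = -9/8 + (1/56)*sqrt(5313), which is 25/58 - (9091/1188594)*sqrt(5313).
List the singular points by increasing real part (a conjugate pair: the negative imaginary part first).

Radius of convergence at 0: -9/8 + (1/56)*sqrt(5313).
At -9/8 - (1/56)*sqrt(5313): a pole of order 1; residue 25/58 + (9091/1188594)*sqrt(5313).
At -9/8 + (1/56)*sqrt(5313): a pole of order 1; residue 25/58 - (9091/1188594)*sqrt(5313).


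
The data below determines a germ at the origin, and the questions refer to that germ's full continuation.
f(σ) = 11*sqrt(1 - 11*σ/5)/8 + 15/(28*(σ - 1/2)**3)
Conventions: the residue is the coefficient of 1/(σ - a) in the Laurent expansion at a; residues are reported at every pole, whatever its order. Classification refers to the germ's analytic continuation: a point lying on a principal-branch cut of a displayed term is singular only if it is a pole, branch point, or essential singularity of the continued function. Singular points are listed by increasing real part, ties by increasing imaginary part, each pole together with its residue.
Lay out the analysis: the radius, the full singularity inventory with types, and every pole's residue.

Denominator factor (σ - 1/2)^3: pole of order 3 at 1/2, modulus 1/2.
Branch term (11/8)*sqrt(1 - σ/(5/11)): its argument vanishes at σ = 5/11, a square-root branch point, modulus 5/11.
The radius of convergence is the smallest modulus among the singular points: 5/11.
The branch term is analytic at 1/2 and contributes nothing to the residue; only the rational part matters.
At the order-3 pole 1/2 set g(σ) = (σ - (1/2))^3*(rational part) = 15/28.
Order-3 pole: residue = g''(a)/2; g''(1/2) = 0, so the residue is 0.
List the singular points by increasing real part (a conjugate pair: the negative imaginary part first).

Radius of convergence at 0: 5/11.
At 5/11: an algebraic (square-root) branch point.
At 1/2: a pole of order 3; residue 0.


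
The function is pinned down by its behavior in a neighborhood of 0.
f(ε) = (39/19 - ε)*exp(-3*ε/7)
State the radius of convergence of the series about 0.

The factor exp(-3*ε/7) is entire and contributes no finite singular point.
The polynomial part has no poles.
No finite singular points: the Taylor series at 0 converges everywhere.

The radius of convergence is infinite.


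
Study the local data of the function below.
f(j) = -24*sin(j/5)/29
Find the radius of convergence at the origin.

The radius of convergence is infinite.

The factor sin(j/5) is entire and contributes no finite singular point.
The polynomial part has no poles.
No finite singular points: the Taylor series at 0 converges everywhere.


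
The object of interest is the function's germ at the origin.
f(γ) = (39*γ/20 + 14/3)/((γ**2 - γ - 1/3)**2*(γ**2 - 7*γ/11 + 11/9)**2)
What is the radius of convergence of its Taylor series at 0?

The radius of convergence is -1/2 + (1/6)*sqrt(21).

Denominator factor (γ**2 - γ - 1/3)^2: discriminant 7/3, real irrational roots 1/2 + (1/6)*sqrt(21) and 1/2 - (1/6)*sqrt(21); poles of order 2, moduli 1/2 + (1/6)*sqrt(21) and -1/2 + (1/6)*sqrt(21).
Denominator factor (γ**2 - 7*γ/11 + 11/9)^2: discriminant -4883/1089, complex-conjugate roots (7/22) + ((1/66)*sqrt(4883))*i and (7/22) - ((1/66)*sqrt(4883))*i; poles of order 2, moduli (1/3)*sqrt(11) and (1/3)*sqrt(11).
The radius of convergence is the smallest modulus among the singular points: -1/2 + (1/6)*sqrt(21).


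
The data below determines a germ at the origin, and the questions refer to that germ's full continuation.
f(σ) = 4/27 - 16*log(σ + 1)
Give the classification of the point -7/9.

The point is a regular point.

There is no denominator, hence no pole anywhere.
Branch term log(1 - σ/(-1)): argument at -7/9 is 2/9, nonzero, so -7/9 is not its branch point (a point on a principal cut is still regular for the continued germ).
So the germ continues analytically to -7/9.


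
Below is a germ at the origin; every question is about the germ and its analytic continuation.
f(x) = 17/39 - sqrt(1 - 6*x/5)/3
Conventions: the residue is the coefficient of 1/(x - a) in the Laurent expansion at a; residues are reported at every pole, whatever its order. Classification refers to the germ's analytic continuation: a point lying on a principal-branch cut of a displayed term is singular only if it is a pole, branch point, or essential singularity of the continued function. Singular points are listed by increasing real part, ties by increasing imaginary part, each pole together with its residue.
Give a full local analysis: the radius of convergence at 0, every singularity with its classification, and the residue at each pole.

Radius of convergence at 0: 5/6.
At 5/6: an algebraic (square-root) branch point.

Branch term (-1/3)*sqrt(1 - x/(5/6)): its argument vanishes at x = 5/6, a square-root branch point, modulus 5/6.
The radius of convergence is the smallest modulus among the singular points: 5/6.


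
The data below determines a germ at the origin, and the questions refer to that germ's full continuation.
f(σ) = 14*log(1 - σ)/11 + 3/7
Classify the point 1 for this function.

The point is a logarithmic branch point.

The term (14/11)*log(1 - σ/(1)) has argument 1 - 1/(1) = 0 at 1: a logarithmic (infinitely-sheeted) branch point; the remaining terms are analytic or single-valued there.


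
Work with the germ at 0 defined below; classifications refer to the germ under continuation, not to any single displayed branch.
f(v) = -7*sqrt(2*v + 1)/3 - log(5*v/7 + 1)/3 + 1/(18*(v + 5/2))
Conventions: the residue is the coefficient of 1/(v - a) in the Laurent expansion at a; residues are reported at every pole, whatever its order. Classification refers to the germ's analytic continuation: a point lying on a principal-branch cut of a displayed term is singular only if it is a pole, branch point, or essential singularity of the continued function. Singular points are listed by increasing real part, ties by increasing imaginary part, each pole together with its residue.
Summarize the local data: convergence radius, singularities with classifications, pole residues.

Denominator factor (v + 5/2): pole of order 1 at -5/2, modulus 5/2.
Branch term (-7/3)*sqrt(1 - v/(-1/2)): its argument vanishes at v = -1/2, a square-root branch point, modulus 1/2.
Branch term (-1/3)*log(1 - v/(-7/5)): its argument vanishes at v = -7/5, a logarithmic branch point, modulus 7/5.
The radius of convergence is the smallest modulus among the singular points: 1/2.
The branch terms are analytic at -5/2 and contribute nothing to the residue; only the rational part matters.
At the order-1 pole -5/2 set g(v) = (v - (-5/2))*(rational part) = 1/18.
Simple pole: residue = g(a) at a = -5/2, which is 1/18.
List the singular points by increasing real part (a conjugate pair: the negative imaginary part first).

Radius of convergence at 0: 1/2.
At -5/2: a pole of order 1; residue 1/18.
At -7/5: a logarithmic branch point.
At -1/2: an algebraic (square-root) branch point.


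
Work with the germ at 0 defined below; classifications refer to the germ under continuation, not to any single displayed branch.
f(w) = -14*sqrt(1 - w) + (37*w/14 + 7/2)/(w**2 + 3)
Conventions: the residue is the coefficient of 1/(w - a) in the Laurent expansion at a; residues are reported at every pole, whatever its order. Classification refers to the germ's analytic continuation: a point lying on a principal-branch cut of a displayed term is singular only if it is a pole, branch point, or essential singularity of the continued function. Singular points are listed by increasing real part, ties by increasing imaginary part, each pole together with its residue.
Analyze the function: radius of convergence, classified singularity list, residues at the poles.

Radius of convergence at 0: 1.
At -(sqrt(3))*i: a pole of order 1; residue (37/28) + ((7/12)*sqrt(3))*i.
At (sqrt(3))*i: a pole of order 1; residue (37/28) - ((7/12)*sqrt(3))*i.
At 1: an algebraic (square-root) branch point.

Denominator factor (w**2 + 3): discriminant -12, complex-conjugate roots (sqrt(3))*i and -(sqrt(3))*i; poles of order 1, moduli sqrt(3) and sqrt(3).
Branch term (-14)*sqrt(1 - w/(1)): its argument vanishes at w = 1, a square-root branch point, modulus 1.
The radius of convergence is the smallest modulus among the singular points: 1.
The branch term is analytic at -(sqrt(3))*i and contributes nothing to the residue; only the rational part matters.
The factor w**2 + 3 splits as (w - a)(w - a') with a = -(sqrt(3))*i, a' = (sqrt(3))*i. At the order-1 pole a set g(w) = (w - a)*(rational part) = [37*w/14 + 7/2] / (w - a').
Simple pole: residue = g(a) at a = -(sqrt(3))*i, which is (37/28) + ((7/12)*sqrt(3))*i.
The branch term is analytic at (sqrt(3))*i and contributes nothing to the residue; only the rational part matters.
The factor w**2 + 3 splits as (w - a)(w - a') with a = (sqrt(3))*i, a' = -(sqrt(3))*i. At the order-1 pole a set g(w) = (w - a)*(rational part) = [37*w/14 + 7/2] / (w - a').
Simple pole: residue = g(a) at a = (sqrt(3))*i, which is (37/28) - ((7/12)*sqrt(3))*i.
List the singular points by increasing real part (a conjugate pair: the negative imaginary part first).


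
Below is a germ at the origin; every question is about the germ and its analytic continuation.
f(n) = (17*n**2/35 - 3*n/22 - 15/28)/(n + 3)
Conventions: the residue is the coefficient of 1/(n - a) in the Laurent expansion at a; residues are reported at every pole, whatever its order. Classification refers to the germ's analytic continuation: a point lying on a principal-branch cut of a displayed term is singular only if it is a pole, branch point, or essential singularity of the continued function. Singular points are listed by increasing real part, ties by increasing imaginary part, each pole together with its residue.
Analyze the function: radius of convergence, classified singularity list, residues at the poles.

Denominator factor (n + 3): pole of order 1 at -3, modulus 3.
The radius of convergence is the smallest modulus among the singular points: 3.
At the order-1 pole -3 set g(n) = (n - (-3))*f(n) = 17*n**2/35 - 3*n/22 - 15/28.
Simple pole: residue = g(a) at a = -3, which is 6537/1540.

Radius of convergence at 0: 3.
At -3: a pole of order 1; residue 6537/1540.


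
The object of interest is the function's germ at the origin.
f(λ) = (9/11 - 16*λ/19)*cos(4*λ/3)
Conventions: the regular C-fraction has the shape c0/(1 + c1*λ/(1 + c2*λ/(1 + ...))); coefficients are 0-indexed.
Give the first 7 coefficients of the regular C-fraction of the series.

The regular C-fraction coefficients are [9/11, 176/171, -7121/3762, 19/22, 8360/21363, 776776/1217691, -877589729/830179350].

Taylor coefficients (expand at 0): a_0 = 9/11, a_1 = -16/19, a_2 = -8/11, a_3 = 128/171, a_4 = 32/297, a_5 = -512/4617, a_6 = -256/40095.
c0 = a_0 = 9/11. Peel one level at a time: if S = 1 + c*λ/S' with S'(0) = 1, then c is the λ-coefficient of S and S' = c*λ/(S - 1).
S_1 = c0/f = 1 + (176/171)*λ + (56968/29241)*λ^2 + ...; c1 = 176/171.
S_2 = c1*λ/(S_1 - 1) = 1 + (-7121/3762)*λ + (7121/4356)*λ^2 + ...; c2 = -7121/3762.
S_3 = c2*λ/(S_2 - 1) = 1 + (19/22)*λ + (-7220/21363)*λ^2 + ...; c3 = 19/22.
S_4 = c3*λ/(S_3 - 1) = 1 + (8360/21363)*λ + (-341781440/1369133307)*λ^2 + ...; c4 = 8360/21363.
S_5 = c4*λ/(S_4 - 1) = 1 + (776776/1217691)*λ + (3510358916/5205629025)*λ^2 + ...; c5 = 776776/1217691.
S_6 = c5*λ/(S_5 - 1) = 1 + (-877589729/830179350)*λ + ...; c6 = -877589729/830179350.


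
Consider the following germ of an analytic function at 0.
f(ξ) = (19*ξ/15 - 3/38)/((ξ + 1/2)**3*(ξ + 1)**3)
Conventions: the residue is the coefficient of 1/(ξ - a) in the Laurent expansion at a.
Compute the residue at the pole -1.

The residue is 18768/95.

At the order-3 pole -1 set g(ξ) = (ξ - (-1))^3*f(ξ) = (19*ξ/15 - 3/38)/(ξ + 1/2)**3.
Order-3 pole: residue = g''(a)/2; g''(-1) = 37536/95, so the residue is 18768/95.


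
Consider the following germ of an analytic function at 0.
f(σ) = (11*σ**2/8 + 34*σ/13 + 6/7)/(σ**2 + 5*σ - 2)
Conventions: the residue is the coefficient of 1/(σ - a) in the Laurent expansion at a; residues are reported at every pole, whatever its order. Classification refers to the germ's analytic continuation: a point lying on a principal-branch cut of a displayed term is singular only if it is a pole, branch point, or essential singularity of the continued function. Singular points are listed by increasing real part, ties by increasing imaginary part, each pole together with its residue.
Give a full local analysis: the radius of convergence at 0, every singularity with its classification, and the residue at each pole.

Radius of convergence at 0: -5/2 + (1/2)*sqrt(33).
At -5/2 - (1/2)*sqrt(33): a pole of order 1; residue -443/208 - (629/1456)*sqrt(33).
At -5/2 + (1/2)*sqrt(33): a pole of order 1; residue -443/208 + (629/1456)*sqrt(33).

Denominator factor (σ**2 + 5*σ - 2): discriminant 33, real irrational roots -5/2 + (1/2)*sqrt(33) and -5/2 - (1/2)*sqrt(33); poles of order 1, moduli -5/2 + (1/2)*sqrt(33) and 5/2 + (1/2)*sqrt(33).
The radius of convergence is the smallest modulus among the singular points: -5/2 + (1/2)*sqrt(33).
The factor σ**2 + 5*σ - 2 splits as (σ - a)(σ - a') with a = -5/2 - (1/2)*sqrt(33), a' = -5/2 + (1/2)*sqrt(33). At the order-1 pole a set g(σ) = (σ - a)*f(σ) = [11*σ**2/8 + 34*σ/13 + 6/7] / (σ - a').
Simple pole: residue = g(a) at a = -5/2 - (1/2)*sqrt(33), which is -443/208 - (629/1456)*sqrt(33).
The factor σ**2 + 5*σ - 2 splits as (σ - a)(σ - a') with a = -5/2 + (1/2)*sqrt(33), a' = -5/2 - (1/2)*sqrt(33). At the order-1 pole a set g(σ) = (σ - a)*f(σ) = [11*σ**2/8 + 34*σ/13 + 6/7] / (σ - a').
Simple pole: residue = g(a) at a = -5/2 + (1/2)*sqrt(33), which is -443/208 + (629/1456)*sqrt(33).
List the singular points by increasing real part (a conjugate pair: the negative imaginary part first).


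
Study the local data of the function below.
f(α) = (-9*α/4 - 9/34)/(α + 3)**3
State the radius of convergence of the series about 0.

The radius of convergence is 3.

Denominator factor (α + 3)^3: pole of order 3 at -3, modulus 3.
The radius of convergence is the smallest modulus among the singular points: 3.


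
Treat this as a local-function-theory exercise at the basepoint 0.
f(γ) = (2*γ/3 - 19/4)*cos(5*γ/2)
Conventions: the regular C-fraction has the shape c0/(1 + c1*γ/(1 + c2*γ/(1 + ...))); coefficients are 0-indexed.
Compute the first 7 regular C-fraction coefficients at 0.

The regular C-fraction coefficients are [-19/4, 8/57, -81737/3648, 1425/64, 9500/81737, 112396/4659009, -279950201/102505152].

Taylor coefficients (expand at 0): a_0 = -19/4, a_1 = 2/3, a_2 = 475/32, a_3 = -25/12, a_4 = -11875/1536, a_5 = 625/576, a_6 = 59375/36864.
c0 = a_0 = -19/4. Peel one level at a time: if S = 1 + c*γ/S' with S'(0) = 1, then c is the γ-coefficient of S and S' = c*γ/(S - 1).
S_1 = c0/f = 1 + (8/57)*γ + (81737/25992)*γ^2 + ...; c1 = 8/57.
S_2 = c1*γ/(S_1 - 1) = 1 + (-81737/3648)*γ + (2043425/4096)*γ^2 + ...; c2 = -81737/3648.
S_3 = c2*γ/(S_2 - 1) = 1 + (1425/64)*γ + (-3384375/1307792)*γ^2 + ...; c3 = 1425/64.
S_4 = c3*γ/(S_3 - 1) = 1 + (9500/81737)*γ + (-56198000/20042811507)*γ^2 + ...; c4 = 9500/81737.
S_5 = c4*γ/(S_4 - 1) = 1 + (112396/4659009)*γ + (279950201/4249016208)*γ^2 + ...; c5 = 112396/4659009.
S_6 = c5*γ/(S_5 - 1) = 1 + (-279950201/102505152)*γ + ...; c6 = -279950201/102505152.


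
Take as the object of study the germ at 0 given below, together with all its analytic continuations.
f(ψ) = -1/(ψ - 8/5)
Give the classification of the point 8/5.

The point is a pole of order 1.

The denominator factor ψ - 8/5 vanishes at 8/5 and appears to the power 1; the numerator there equals -1, nonzero, and no other factor vanishes.
Hence a pole whose order is the multiplicity, 1.


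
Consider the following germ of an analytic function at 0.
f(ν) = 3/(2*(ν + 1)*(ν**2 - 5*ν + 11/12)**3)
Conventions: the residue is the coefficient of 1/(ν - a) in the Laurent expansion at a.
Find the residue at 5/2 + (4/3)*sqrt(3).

The residue is -1296/571787 + (18250029/9368158208)*sqrt(3).


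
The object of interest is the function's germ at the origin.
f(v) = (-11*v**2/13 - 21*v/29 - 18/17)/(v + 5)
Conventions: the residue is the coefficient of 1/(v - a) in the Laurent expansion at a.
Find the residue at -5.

At the order-1 pole -5 set g(v) = (v - (-5))*f(v) = -11*v**2/13 - 21*v/29 - 18/17.
Simple pole: residue = g(a) at a = -5, which is -119156/6409.

The residue is -119156/6409.


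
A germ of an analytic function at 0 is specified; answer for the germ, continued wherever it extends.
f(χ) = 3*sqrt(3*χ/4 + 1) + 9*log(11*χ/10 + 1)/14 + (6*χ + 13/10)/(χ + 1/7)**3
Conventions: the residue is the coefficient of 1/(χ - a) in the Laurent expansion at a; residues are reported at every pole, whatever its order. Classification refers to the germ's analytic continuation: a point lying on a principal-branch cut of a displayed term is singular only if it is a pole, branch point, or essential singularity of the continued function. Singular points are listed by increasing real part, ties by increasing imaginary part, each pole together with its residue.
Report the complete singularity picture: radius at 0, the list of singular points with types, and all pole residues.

Denominator factor (χ + 1/7)^3: pole of order 3 at -1/7, modulus 1/7.
Branch term (9/14)*log(1 - χ/(-10/11)): its argument vanishes at χ = -10/11, a logarithmic branch point, modulus 10/11.
Branch term (3)*sqrt(1 - χ/(-4/3)): its argument vanishes at χ = -4/3, a square-root branch point, modulus 4/3.
The radius of convergence is the smallest modulus among the singular points: 1/7.
The branch terms are analytic at -1/7 and contribute nothing to the residue; only the rational part matters.
At the order-3 pole -1/7 set g(χ) = (χ - (-1/7))^3*(rational part) = 6*χ + 13/10.
Order-3 pole: residue = g''(a)/2; g''(-1/7) = 0, so the residue is 0.
List the singular points by increasing real part (a conjugate pair: the negative imaginary part first).

Radius of convergence at 0: 1/7.
At -4/3: an algebraic (square-root) branch point.
At -10/11: a logarithmic branch point.
At -1/7: a pole of order 3; residue 0.


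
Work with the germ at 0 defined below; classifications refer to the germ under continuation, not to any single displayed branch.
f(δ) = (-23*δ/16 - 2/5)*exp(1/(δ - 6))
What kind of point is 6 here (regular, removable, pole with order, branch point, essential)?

The point is an essential singularity.

The exponent 1/(δ - (6)) has a pole at 6, so exp(1/(δ - (6))) takes every nonzero value near it: an essential singularity (not a pole of any order).


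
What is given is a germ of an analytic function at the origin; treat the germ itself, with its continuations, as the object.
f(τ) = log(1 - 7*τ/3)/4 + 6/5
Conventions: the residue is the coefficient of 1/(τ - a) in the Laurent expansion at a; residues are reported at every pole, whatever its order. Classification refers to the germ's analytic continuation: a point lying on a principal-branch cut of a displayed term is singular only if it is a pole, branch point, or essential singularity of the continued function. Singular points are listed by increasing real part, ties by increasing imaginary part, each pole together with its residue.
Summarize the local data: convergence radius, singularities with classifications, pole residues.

Radius of convergence at 0: 3/7.
At 3/7: a logarithmic branch point.

Branch term (1/4)*log(1 - τ/(3/7)): its argument vanishes at τ = 3/7, a logarithmic branch point, modulus 3/7.
The radius of convergence is the smallest modulus among the singular points: 3/7.


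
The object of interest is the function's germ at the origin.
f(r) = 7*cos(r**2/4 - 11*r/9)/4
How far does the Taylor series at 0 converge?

The radius of convergence is infinite.

The factor cos(r**2/4 - 11*r/9) is entire and contributes no finite singular point.
The polynomial part has no poles.
No finite singular points: the Taylor series at 0 converges everywhere.


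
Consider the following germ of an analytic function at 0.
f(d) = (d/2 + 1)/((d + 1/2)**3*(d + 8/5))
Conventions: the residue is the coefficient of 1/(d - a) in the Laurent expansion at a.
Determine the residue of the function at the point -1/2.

At the order-3 pole -1/2 set g(d) = (d - (-1/2))^3*f(d) = (d/2 + 1)/(d + 8/5).
Order-3 pole: residue = g''(a)/2; g''(-1/2) = 400/1331, so the residue is 200/1331.

The residue is 200/1331.


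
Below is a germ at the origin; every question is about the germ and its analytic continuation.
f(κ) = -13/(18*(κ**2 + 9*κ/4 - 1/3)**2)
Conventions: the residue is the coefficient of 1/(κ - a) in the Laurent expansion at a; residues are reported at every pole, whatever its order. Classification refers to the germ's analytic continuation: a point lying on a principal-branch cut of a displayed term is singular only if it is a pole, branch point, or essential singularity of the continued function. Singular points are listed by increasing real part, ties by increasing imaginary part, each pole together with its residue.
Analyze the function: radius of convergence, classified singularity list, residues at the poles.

Radius of convergence at 0: -9/8 + (1/24)*sqrt(921).
At -9/8 - (1/24)*sqrt(921): a pole of order 2; residue -(832/282747)*sqrt(921).
At -9/8 + (1/24)*sqrt(921): a pole of order 2; residue (832/282747)*sqrt(921).

Denominator factor (κ**2 + 9*κ/4 - 1/3)^2: discriminant 307/48, real irrational roots -9/8 + (1/24)*sqrt(921) and -9/8 - (1/24)*sqrt(921); poles of order 2, moduli -9/8 + (1/24)*sqrt(921) and 9/8 + (1/24)*sqrt(921).
The radius of convergence is the smallest modulus among the singular points: -9/8 + (1/24)*sqrt(921).
The factor κ**2 + 9*κ/4 - 1/3 splits as (κ - a)(κ - a') with a = -9/8 - (1/24)*sqrt(921), a' = -9/8 + (1/24)*sqrt(921). At the order-2 pole a set g(κ) = (κ - a)^2*f(κ) = [-13/18] / (κ - a')^2.
Order-2 pole: residue = g'(a); g'(-9/8 - (1/24)*sqrt(921)) = -(832/282747)*sqrt(921), so the residue is -(832/282747)*sqrt(921).
The factor κ**2 + 9*κ/4 - 1/3 splits as (κ - a)(κ - a') with a = -9/8 + (1/24)*sqrt(921), a' = -9/8 - (1/24)*sqrt(921). At the order-2 pole a set g(κ) = (κ - a)^2*f(κ) = [-13/18] / (κ - a')^2.
Order-2 pole: residue = g'(a); g'(-9/8 + (1/24)*sqrt(921)) = (832/282747)*sqrt(921), so the residue is (832/282747)*sqrt(921).
List the singular points by increasing real part (a conjugate pair: the negative imaginary part first).


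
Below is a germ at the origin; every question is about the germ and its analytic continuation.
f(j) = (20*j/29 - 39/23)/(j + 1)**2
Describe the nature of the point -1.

The denominator factor j + 1 vanishes at -1 and appears to the power 2; the numerator there equals -1591/667, nonzero, and no other factor vanishes.
Hence a pole whose order is the multiplicity, 2.

The point is a pole of order 2.


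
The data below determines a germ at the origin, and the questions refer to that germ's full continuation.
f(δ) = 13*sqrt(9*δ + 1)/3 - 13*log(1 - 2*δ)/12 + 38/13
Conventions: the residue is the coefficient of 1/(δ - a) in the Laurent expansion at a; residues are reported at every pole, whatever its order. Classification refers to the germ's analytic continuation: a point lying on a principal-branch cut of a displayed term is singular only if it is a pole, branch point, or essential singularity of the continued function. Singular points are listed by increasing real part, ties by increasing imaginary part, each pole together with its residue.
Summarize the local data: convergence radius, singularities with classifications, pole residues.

Branch term (-13/12)*log(1 - δ/(1/2)): its argument vanishes at δ = 1/2, a logarithmic branch point, modulus 1/2.
Branch term (13/3)*sqrt(1 - δ/(-1/9)): its argument vanishes at δ = -1/9, a square-root branch point, modulus 1/9.
The radius of convergence is the smallest modulus among the singular points: 1/9.
List the singular points by increasing real part (a conjugate pair: the negative imaginary part first).

Radius of convergence at 0: 1/9.
At -1/9: an algebraic (square-root) branch point.
At 1/2: a logarithmic branch point.


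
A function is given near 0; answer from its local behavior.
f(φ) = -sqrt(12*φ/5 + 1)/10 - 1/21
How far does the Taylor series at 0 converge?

The radius of convergence is 5/12.

Branch term (-1/10)*sqrt(1 - φ/(-5/12)): its argument vanishes at φ = -5/12, a square-root branch point, modulus 5/12.
The radius of convergence is the smallest modulus among the singular points: 5/12.


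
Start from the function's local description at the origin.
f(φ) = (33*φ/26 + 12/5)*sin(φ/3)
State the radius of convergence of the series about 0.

The radius of convergence is infinite.

The factor sin(φ/3) is entire and contributes no finite singular point.
The polynomial part has no poles.
No finite singular points: the Taylor series at 0 converges everywhere.


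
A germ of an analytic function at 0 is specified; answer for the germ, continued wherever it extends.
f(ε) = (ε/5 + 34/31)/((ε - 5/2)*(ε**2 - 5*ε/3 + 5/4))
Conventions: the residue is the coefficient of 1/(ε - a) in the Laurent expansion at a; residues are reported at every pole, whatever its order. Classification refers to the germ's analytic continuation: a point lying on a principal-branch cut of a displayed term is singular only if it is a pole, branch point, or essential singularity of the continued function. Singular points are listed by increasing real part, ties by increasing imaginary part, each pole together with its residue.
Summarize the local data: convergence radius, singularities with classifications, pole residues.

Radius of convergence at 0: (1/2)*sqrt(5).
At (5/6) - ((1/3)*sqrt(5))*i: a pole of order 1; residue (-297/1240) - ((1113/6200)*sqrt(5))*i.
At (5/6) + ((1/3)*sqrt(5))*i: a pole of order 1; residue (-297/1240) + ((1113/6200)*sqrt(5))*i.
At 5/2: a pole of order 1; residue 297/620.


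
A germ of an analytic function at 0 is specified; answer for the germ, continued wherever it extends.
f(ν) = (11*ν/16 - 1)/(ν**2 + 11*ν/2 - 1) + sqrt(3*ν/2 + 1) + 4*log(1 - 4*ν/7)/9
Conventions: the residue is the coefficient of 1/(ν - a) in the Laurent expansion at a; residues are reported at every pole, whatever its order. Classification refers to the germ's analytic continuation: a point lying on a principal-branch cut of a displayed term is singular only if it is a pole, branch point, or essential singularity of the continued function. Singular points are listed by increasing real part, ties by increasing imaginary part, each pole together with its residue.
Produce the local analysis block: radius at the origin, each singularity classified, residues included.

Radius of convergence at 0: -11/4 + (1/4)*sqrt(137).
At -11/4 - (1/4)*sqrt(137): a pole of order 1; residue 11/32 + (185/4384)*sqrt(137).
At -2/3: an algebraic (square-root) branch point.
At -11/4 + (1/4)*sqrt(137): a pole of order 1; residue 11/32 - (185/4384)*sqrt(137).
At 7/4: a logarithmic branch point.

Denominator factor (ν**2 + 11*ν/2 - 1): discriminant 137/4, real irrational roots -11/4 + (1/4)*sqrt(137) and -11/4 - (1/4)*sqrt(137); poles of order 1, moduli -11/4 + (1/4)*sqrt(137) and 11/4 + (1/4)*sqrt(137).
Branch term (1)*sqrt(1 - ν/(-2/3)): its argument vanishes at ν = -2/3, a square-root branch point, modulus 2/3.
Branch term (4/9)*log(1 - ν/(7/4)): its argument vanishes at ν = 7/4, a logarithmic branch point, modulus 7/4.
The radius of convergence is the smallest modulus among the singular points: -11/4 + (1/4)*sqrt(137).
The branch terms are analytic at -11/4 - (1/4)*sqrt(137) and contribute nothing to the residue; only the rational part matters.
The factor ν**2 + 11*ν/2 - 1 splits as (ν - a)(ν - a') with a = -11/4 - (1/4)*sqrt(137), a' = -11/4 + (1/4)*sqrt(137). At the order-1 pole a set g(ν) = (ν - a)*(rational part) = [11*ν/16 - 1] / (ν - a').
Simple pole: residue = g(a) at a = -11/4 - (1/4)*sqrt(137), which is 11/32 + (185/4384)*sqrt(137).
The branch terms are analytic at -11/4 + (1/4)*sqrt(137) and contribute nothing to the residue; only the rational part matters.
The factor ν**2 + 11*ν/2 - 1 splits as (ν - a)(ν - a') with a = -11/4 + (1/4)*sqrt(137), a' = -11/4 - (1/4)*sqrt(137). At the order-1 pole a set g(ν) = (ν - a)*(rational part) = [11*ν/16 - 1] / (ν - a').
Simple pole: residue = g(a) at a = -11/4 + (1/4)*sqrt(137), which is 11/32 - (185/4384)*sqrt(137).
List the singular points by increasing real part (a conjugate pair: the negative imaginary part first).


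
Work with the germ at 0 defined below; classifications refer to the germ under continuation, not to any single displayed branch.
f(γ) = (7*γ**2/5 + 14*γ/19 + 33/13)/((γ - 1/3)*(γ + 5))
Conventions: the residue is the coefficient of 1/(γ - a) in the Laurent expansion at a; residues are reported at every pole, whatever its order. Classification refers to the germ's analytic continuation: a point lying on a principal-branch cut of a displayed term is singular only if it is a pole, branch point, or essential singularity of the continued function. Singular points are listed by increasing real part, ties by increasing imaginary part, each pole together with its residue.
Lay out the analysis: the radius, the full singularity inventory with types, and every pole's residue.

Radius of convergence at 0: 1/3.
At -5: a pole of order 1; residue -12543/1976.
At 1/3: a pole of order 1; residue 16337/29640.

Denominator factor (γ - 1/3): pole of order 1 at 1/3, modulus 1/3.
Denominator factor (γ + 5): pole of order 1 at -5, modulus 5.
The radius of convergence is the smallest modulus among the singular points: 1/3.
At the order-1 pole -5 set g(γ) = (γ - (-5))*f(γ) = (7*γ**2/5 + 14*γ/19 + 33/13)/(γ - 1/3).
Simple pole: residue = g(a) at a = -5, which is -12543/1976.
At the order-1 pole 1/3 set g(γ) = (γ - (1/3))*f(γ) = (7*γ**2/5 + 14*γ/19 + 33/13)/(γ + 5).
Simple pole: residue = g(a) at a = 1/3, which is 16337/29640.
List the singular points by increasing real part (a conjugate pair: the negative imaginary part first).


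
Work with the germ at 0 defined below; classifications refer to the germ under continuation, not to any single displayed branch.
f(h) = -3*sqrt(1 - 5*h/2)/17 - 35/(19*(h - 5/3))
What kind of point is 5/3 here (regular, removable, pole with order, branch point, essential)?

The denominator factor h - 5/3 vanishes at 5/3 and appears to the power 1; the numerator there equals -35/19, nonzero, and no other factor vanishes.
The branch terms are analytic at this point.
Hence a pole whose order is the multiplicity, 1.

The point is a pole of order 1.


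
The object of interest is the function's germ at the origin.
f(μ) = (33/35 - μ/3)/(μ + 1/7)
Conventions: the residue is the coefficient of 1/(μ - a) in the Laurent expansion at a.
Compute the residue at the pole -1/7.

At the order-1 pole -1/7 set g(μ) = (μ - (-1/7))*f(μ) = 33/35 - μ/3.
Simple pole: residue = g(a) at a = -1/7, which is 104/105.

The residue is 104/105.


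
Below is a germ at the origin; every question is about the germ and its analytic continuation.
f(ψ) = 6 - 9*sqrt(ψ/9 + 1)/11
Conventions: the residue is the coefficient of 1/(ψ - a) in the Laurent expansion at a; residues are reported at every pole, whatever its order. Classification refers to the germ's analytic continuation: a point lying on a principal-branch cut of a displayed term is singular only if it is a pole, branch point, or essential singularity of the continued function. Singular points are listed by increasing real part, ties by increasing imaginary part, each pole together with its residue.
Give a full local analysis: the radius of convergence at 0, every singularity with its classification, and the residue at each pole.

Branch term (-9/11)*sqrt(1 - ψ/(-9)): its argument vanishes at ψ = -9, a square-root branch point, modulus 9.
The radius of convergence is the smallest modulus among the singular points: 9.

Radius of convergence at 0: 9.
At -9: an algebraic (square-root) branch point.


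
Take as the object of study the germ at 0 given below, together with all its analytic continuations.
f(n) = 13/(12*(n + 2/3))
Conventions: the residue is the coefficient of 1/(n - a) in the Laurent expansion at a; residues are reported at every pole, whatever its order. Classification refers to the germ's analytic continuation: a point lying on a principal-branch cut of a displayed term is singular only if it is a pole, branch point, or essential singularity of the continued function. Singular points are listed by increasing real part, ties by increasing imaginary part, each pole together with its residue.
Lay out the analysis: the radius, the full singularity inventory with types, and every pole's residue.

Denominator factor (n + 2/3): pole of order 1 at -2/3, modulus 2/3.
The radius of convergence is the smallest modulus among the singular points: 2/3.
At the order-1 pole -2/3 set g(n) = (n - (-2/3))*f(n) = 13/12.
Simple pole: residue = g(a) at a = -2/3, which is 13/12.

Radius of convergence at 0: 2/3.
At -2/3: a pole of order 1; residue 13/12.
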